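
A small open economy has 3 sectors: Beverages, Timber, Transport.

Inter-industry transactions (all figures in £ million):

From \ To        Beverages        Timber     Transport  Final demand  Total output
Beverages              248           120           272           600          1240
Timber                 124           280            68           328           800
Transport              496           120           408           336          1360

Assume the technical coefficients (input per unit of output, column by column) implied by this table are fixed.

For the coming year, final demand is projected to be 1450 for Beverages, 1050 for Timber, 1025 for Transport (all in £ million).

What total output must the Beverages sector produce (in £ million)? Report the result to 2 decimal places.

x_1 = 3217.83

Technical coefficients a_ij = z_ij / X_j:
  a_11 = 248/1240 = 0.20, a_21 = 124/1240 = 0.10, a_31 = 496/1240 = 0.40
  a_12 = 120/800 = 0.15, a_22 = 280/800 = 0.35, a_32 = 120/800 = 0.15
  a_13 = 272/1360 = 0.20, a_23 = 68/1360 = 0.05, a_33 = 408/1360 = 0.30
I − A =
  [   0.80    -0.15    -0.20]
  [  -0.10     0.65    -0.05]
  [  -0.40    -0.15     0.70]
Cofactors of I−A, C_ij = (−1)^(i+j)·(minor ij) (rows/columns in the sector order above):
  C_11 = (0.65)(0.70) − (-0.05)(-0.15) = 0.4475
  C_12 = −[(-0.10)(0.70) − (-0.05)(-0.40)] = 0.0900
  C_13 = (-0.10)(-0.15) − (0.65)(-0.40) = 0.2750
  C_21 = −[(-0.15)(0.70) − (-0.20)(-0.15)] = 0.1350
  C_22 = (0.80)(0.70) − (-0.20)(-0.40) = 0.4800
  C_23 = −[(0.80)(-0.15) − (-0.15)(-0.40)] = 0.1800
  C_31 = (-0.15)(-0.05) − (-0.20)(0.65) = 0.1375
  C_32 = −[(0.80)(-0.05) − (-0.20)(-0.10)] = 0.0600
  C_33 = (0.80)(0.65) − (-0.15)(-0.10) = 0.5050
det(I−A) = Σ_j (I−A)_1j·C_1j = (0.80)(0.4475) + (-0.15)(0.0900) + (-0.20)(0.2750) = 0.2895
adj(I−A) = Cᵀ =
  [ 0.4475   0.1350   0.1375]
  [ 0.0900   0.4800   0.0600]
  [ 0.2750   0.1800   0.5050]
(I − A)⁻¹ = adj(I−A) / det(I−A) ≈
  [   1.5458     0.4663     0.4750]
  [   0.3109     1.6580     0.2073]
  [   0.9499     0.6218     1.7444]
x = (I − A)⁻¹ d = adj(I−A)·d / det(I−A), with det(I−A) = 0.2895:
  x_1 = (0.4475·1450 + 0.1350·1050 + 0.1375·1025) / 0.2895 = 931.5625 / 0.2895 ≈ 3217.83
  x_2 = (0.0900·1450 + 0.4800·1050 + 0.0600·1025) / 0.2895 = 696.00 / 0.2895 ≈ 2404.15
  x_3 = (0.2750·1450 + 0.1800·1050 + 0.5050·1025) / 0.2895 = 1105.375 / 0.2895 ≈ 3818.22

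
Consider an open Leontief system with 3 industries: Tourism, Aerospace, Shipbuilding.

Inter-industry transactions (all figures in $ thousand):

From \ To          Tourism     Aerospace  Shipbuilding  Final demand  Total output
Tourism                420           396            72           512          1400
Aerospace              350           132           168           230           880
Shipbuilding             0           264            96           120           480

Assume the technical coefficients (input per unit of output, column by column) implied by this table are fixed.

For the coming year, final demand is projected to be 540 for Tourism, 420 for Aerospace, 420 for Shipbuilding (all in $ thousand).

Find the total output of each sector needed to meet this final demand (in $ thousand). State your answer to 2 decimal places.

x_T = 1992.70, x_A = 1533.11, x_S = 1099.92

Technical coefficients a_ij = z_ij / X_j:
  a_TT = 420/1400 = 0.30, a_AT = 350/1400 = 0.25, a_ST = 0/1400 = 0.00
  a_TA = 396/880 = 0.45, a_AA = 132/880 = 0.15, a_SA = 264/880 = 0.30
  a_TS = 72/480 = 0.15, a_AS = 168/480 = 0.35, a_SS = 96/480 = 0.20
I − A =
  [   0.70    -0.45    -0.15]
  [  -0.25     0.85    -0.35]
  [   0.00    -0.30     0.80]
Cofactors of I−A, C_ij = (−1)^(i+j)·(minor ij) (rows/columns in the sector order above):
  C_11 = (0.85)(0.80) − (-0.35)(-0.30) = 0.5750
  C_12 = −[(-0.25)(0.80) − (-0.35)(0.00)] = 0.2000
  C_13 = (-0.25)(-0.30) − (0.85)(0.00) = 0.0750
  C_21 = −[(-0.45)(0.80) − (-0.15)(-0.30)] = 0.4050
  C_22 = (0.70)(0.80) − (-0.15)(0.00) = 0.5600
  C_23 = −[(0.70)(-0.30) − (-0.45)(0.00)] = 0.2100
  C_31 = (-0.45)(-0.35) − (-0.15)(0.85) = 0.2850
  C_32 = −[(0.70)(-0.35) − (-0.15)(-0.25)] = 0.2825
  C_33 = (0.70)(0.85) − (-0.45)(-0.25) = 0.4825
det(I−A) = Σ_j (I−A)_1j·C_1j = (0.70)(0.5750) + (-0.45)(0.2000) + (-0.15)(0.0750) = 0.30125
adj(I−A) = Cᵀ =
  [ 0.5750   0.4050   0.2850]
  [ 0.2000   0.5600   0.2825]
  [ 0.0750   0.2100   0.4825]
(I − A)⁻¹ = adj(I−A) / det(I−A) ≈
  [   1.9087     1.3444     0.9461]
  [   0.6639     1.8589     0.9378]
  [   0.2490     0.6971     1.6017]
x = (I − A)⁻¹ d = adj(I−A)·d / det(I−A), with det(I−A) = 0.30125:
  x_T = (0.5750·540 + 0.4050·420 + 0.2850·420) / 0.30125 = 600.30 / 0.30125 ≈ 1992.70
  x_A = (0.2000·540 + 0.5600·420 + 0.2825·420) / 0.30125 = 461.85 / 0.30125 ≈ 1533.11
  x_S = (0.0750·540 + 0.2100·420 + 0.4825·420) / 0.30125 = 331.35 / 0.30125 ≈ 1099.92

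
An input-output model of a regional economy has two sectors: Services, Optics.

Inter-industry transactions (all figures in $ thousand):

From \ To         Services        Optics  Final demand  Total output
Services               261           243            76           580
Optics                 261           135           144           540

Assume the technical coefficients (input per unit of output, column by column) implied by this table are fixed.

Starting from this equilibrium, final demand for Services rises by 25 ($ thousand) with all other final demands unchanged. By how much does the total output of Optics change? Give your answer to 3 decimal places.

Δx_O = 53.571

Technical coefficients a_ij = z_ij / X_j:
  a_SS = 261/580 = 0.45, a_OS = 261/580 = 0.45
  a_SO = 243/540 = 0.45, a_OO = 135/540 = 0.25
I − A =
  [   0.55    -0.45]
  [  -0.45     0.75]
det(I−A) = (0.55)(0.75) − (-0.45)(-0.45) = 0.2100
adj(I−A) = [[0.75, 0.45], [0.45, 0.55]]
(I − A)⁻¹ = adj(I−A) / det(I−A) ≈
  [   3.5714     2.1429]
  [   2.1429     2.6190]
Δx = (I − A)⁻¹ Δd with Δd having +25 in the Services component and 0 elsewhere.
So Δx_O = L_OS · (+25), where L_OS = adj(I−A)_OS / det(I−A) = 0.45 / 0.2100.
Δx_O = 0.45 × (+25) / 0.2100 = 11.25 / 0.2100 ≈ 53.571.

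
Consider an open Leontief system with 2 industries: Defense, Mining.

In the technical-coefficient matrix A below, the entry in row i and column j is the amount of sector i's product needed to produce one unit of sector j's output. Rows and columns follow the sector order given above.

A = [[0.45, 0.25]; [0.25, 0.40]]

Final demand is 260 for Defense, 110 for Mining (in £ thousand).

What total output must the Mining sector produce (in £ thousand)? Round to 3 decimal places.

x_M = 469.159

I − A =
  [   0.55    -0.25]
  [  -0.25     0.60]
det(I−A) = (0.55)(0.60) − (-0.25)(-0.25) = 0.2675
adj(I−A) = [[0.60, 0.25], [0.25, 0.55]]
(I − A)⁻¹ = adj(I−A) / det(I−A) ≈
  [   2.2430     0.9346]
  [   0.9346     2.0561]
x = (I − A)⁻¹ d = adj(I−A)·d / det(I−A), with det(I−A) = 0.2675:
  x_D = (0.60·260 + 0.25·110) / 0.2675 = 183.50 / 0.2675 ≈ 685.981
  x_M = (0.25·260 + 0.55·110) / 0.2675 = 125.50 / 0.2675 ≈ 469.159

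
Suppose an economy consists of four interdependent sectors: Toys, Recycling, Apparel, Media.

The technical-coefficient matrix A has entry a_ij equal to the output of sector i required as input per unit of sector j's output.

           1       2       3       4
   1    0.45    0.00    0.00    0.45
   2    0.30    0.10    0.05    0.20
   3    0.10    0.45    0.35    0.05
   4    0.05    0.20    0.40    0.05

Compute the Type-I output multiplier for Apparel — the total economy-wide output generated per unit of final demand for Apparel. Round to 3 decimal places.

I − A =
  [   0.55     0.00     0.00    -0.45]
  [  -0.30     0.90    -0.05    -0.20]
  [  -0.10    -0.45     0.65    -0.05]
  [  -0.05    -0.20    -0.40     0.95]
Compute the cofactors C_ij = (−1)^(i+j)·(3×3 minor ij) of I−A; the adjugate is their transpose:
adj(I−A) = Cᵀ =
  [ 0.453875   0.139500   0.166500   0.253125]
  [ 0.198625   0.296000   0.123000   0.162875]
  [ 0.219500   0.239500   0.401000   0.175500]
  [ 0.158125   0.170500   0.203500   0.309375]
det(I−A) = Σ_j (I−A)_1j·C_1j = (0.55)(0.453875) + (0.00)(0.198625) + (0.00)(0.219500) + (-0.45)(0.158125) = 0.178475
(I − A)⁻¹ = adj(I−A) / det(I−A) ≈
  [   2.5431     0.7816     0.9329     1.4183]
  [   1.1129     1.6585     0.6892     0.9126]
  [   1.2299     1.3419     2.2468     0.9833]
  [   0.8860     0.9553     1.1402     1.7334]
The output multiplier for sector j is the column-j sum of the Leontief inverse (I − A)⁻¹ = adj(I−A) / det(I−A).
Column 3 of adj(I−A): (0.166500, 0.123000, 0.401000, 0.203500); det(I−A) = 0.178475.
m_3 = (0.166500 + 0.123000 + 0.401000 + 0.203500) / 0.178475 = 0.894 / 0.178475 ≈ 5.009.

m_3 = 5.009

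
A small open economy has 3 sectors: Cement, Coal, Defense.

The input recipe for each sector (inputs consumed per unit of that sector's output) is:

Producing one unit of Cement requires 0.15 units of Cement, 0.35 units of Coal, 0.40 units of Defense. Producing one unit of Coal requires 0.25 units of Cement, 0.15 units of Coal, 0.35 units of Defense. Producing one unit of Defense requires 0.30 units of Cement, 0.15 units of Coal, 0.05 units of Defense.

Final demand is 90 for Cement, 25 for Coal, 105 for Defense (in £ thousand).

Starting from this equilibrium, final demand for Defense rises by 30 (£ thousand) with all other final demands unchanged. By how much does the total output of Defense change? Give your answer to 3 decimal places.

I − A =
  [   0.85    -0.25    -0.30]
  [  -0.35     0.85    -0.15]
  [  -0.40    -0.35     0.95]
Cofactors of I−A, C_ij = (−1)^(i+j)·(minor ij) (rows/columns in the sector order above):
  C_11 = (0.85)(0.95) − (-0.15)(-0.35) = 0.7550
  C_12 = −[(-0.35)(0.95) − (-0.15)(-0.40)] = 0.3925
  C_13 = (-0.35)(-0.35) − (0.85)(-0.40) = 0.4625
  C_21 = −[(-0.25)(0.95) − (-0.30)(-0.35)] = 0.3425
  C_22 = (0.85)(0.95) − (-0.30)(-0.40) = 0.6875
  C_23 = −[(0.85)(-0.35) − (-0.25)(-0.40)] = 0.3975
  C_31 = (-0.25)(-0.15) − (-0.30)(0.85) = 0.2925
  C_32 = −[(0.85)(-0.15) − (-0.30)(-0.35)] = 0.2325
  C_33 = (0.85)(0.85) − (-0.25)(-0.35) = 0.6350
det(I−A) = Σ_j (I−A)_1j·C_1j = (0.85)(0.7550) + (-0.25)(0.3925) + (-0.30)(0.4625) = 0.404875
adj(I−A) = Cᵀ =
  [ 0.7550   0.3425   0.2925]
  [ 0.3925   0.6875   0.2325]
  [ 0.4625   0.3975   0.6350]
(I − A)⁻¹ = adj(I−A) / det(I−A) ≈
  [   1.8648     0.8459     0.7224]
  [   0.9694     1.6981     0.5743]
  [   1.1423     0.9818     1.5684]
Δx = (I − A)⁻¹ Δd with Δd having +30 in the Defense component and 0 elsewhere.
So Δx_3 = L_33 · (+30), where L_33 = adj(I−A)_33 / det(I−A) = 0.6350 / 0.404875.
Δx_3 = 0.6350 × (+30) / 0.404875 = 19.05 / 0.404875 ≈ 47.052.

Δx_3 = 47.052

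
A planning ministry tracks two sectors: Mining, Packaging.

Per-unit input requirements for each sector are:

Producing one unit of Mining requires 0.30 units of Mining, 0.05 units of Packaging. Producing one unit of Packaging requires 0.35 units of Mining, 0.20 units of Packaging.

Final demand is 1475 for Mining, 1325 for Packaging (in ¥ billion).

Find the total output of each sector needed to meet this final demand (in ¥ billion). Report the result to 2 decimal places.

I − A =
  [   0.70    -0.35]
  [  -0.05     0.80]
det(I−A) = (0.70)(0.80) − (-0.35)(-0.05) = 0.5425
adj(I−A) = [[0.80, 0.35], [0.05, 0.70]]
(I − A)⁻¹ = adj(I−A) / det(I−A) ≈
  [   1.4747     0.6452]
  [   0.0922     1.2903]
x = (I − A)⁻¹ d = adj(I−A)·d / det(I−A), with det(I−A) = 0.5425:
  x_1 = (0.80·1475 + 0.35·1325) / 0.5425 = 1643.75 / 0.5425 ≈ 3029.95
  x_2 = (0.05·1475 + 0.70·1325) / 0.5425 = 1001.25 / 0.5425 ≈ 1845.62

x_1 = 3029.95, x_2 = 1845.62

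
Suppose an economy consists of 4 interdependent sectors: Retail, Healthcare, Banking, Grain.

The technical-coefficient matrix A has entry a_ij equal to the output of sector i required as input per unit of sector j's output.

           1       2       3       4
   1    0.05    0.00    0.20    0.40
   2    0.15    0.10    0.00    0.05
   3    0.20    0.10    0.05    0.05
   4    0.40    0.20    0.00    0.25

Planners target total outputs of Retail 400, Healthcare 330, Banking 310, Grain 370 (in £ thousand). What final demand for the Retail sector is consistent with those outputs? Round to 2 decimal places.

I − A =
  [   0.95     0.00    -0.20    -0.40]
  [  -0.15     0.90     0.00    -0.05]
  [  -0.20    -0.10     0.95    -0.05]
  [  -0.40    -0.20     0.00     0.75]
d = (I − A) x:
  d_1 = (+0.95)·400 + (+0.00)·330 + (-0.20)·310 + (-0.40)·370 = 170.00
  d_2 = (-0.15)·400 + (+0.90)·330 + (+0.00)·310 + (-0.05)·370 = 218.50
  d_3 = (-0.20)·400 + (-0.10)·330 + (+0.95)·310 + (-0.05)·370 = 163.00
  d_4 = (-0.40)·400 + (-0.20)·330 + (+0.00)·310 + (+0.75)·370 = 51.50

d_1 = 170.00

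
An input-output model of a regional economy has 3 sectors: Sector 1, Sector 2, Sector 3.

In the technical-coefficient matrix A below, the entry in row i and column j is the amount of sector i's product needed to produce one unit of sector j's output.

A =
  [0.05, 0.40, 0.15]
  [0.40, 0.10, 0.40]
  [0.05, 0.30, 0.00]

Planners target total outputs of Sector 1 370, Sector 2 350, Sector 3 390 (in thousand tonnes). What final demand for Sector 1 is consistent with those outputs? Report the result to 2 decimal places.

d_1 = 153.00

I − A =
  [   0.95    -0.40    -0.15]
  [  -0.40     0.90    -0.40]
  [  -0.05    -0.30     1.00]
d = (I − A) x:
  d_1 = (+0.95)·370 + (-0.40)·350 + (-0.15)·390 = 153.00
  d_2 = (-0.40)·370 + (+0.90)·350 + (-0.40)·390 = 11.00
  d_3 = (-0.05)·370 + (-0.30)·350 + (+1.00)·390 = 266.50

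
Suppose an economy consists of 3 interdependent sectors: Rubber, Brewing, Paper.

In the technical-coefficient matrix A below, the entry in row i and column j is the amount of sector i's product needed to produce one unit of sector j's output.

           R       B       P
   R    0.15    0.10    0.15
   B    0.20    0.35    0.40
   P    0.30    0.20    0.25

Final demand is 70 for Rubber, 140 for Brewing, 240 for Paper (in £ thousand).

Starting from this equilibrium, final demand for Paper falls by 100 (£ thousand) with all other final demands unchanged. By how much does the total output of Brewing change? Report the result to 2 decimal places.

Δx_B = -130.22

I − A =
  [   0.85    -0.10    -0.15]
  [  -0.20     0.65    -0.40]
  [  -0.30    -0.20     0.75]
Cofactors of I−A, C_ij = (−1)^(i+j)·(minor ij) (rows/columns in the sector order above):
  C_11 = (0.65)(0.75) − (-0.40)(-0.20) = 0.4075
  C_12 = −[(-0.20)(0.75) − (-0.40)(-0.30)] = 0.2700
  C_13 = (-0.20)(-0.20) − (0.65)(-0.30) = 0.2350
  C_21 = −[(-0.10)(0.75) − (-0.15)(-0.20)] = 0.1050
  C_22 = (0.85)(0.75) − (-0.15)(-0.30) = 0.5925
  C_23 = −[(0.85)(-0.20) − (-0.10)(-0.30)] = 0.2000
  C_31 = (-0.10)(-0.40) − (-0.15)(0.65) = 0.1375
  C_32 = −[(0.85)(-0.40) − (-0.15)(-0.20)] = 0.3700
  C_33 = (0.85)(0.65) − (-0.10)(-0.20) = 0.5325
det(I−A) = Σ_j (I−A)_1j·C_1j = (0.85)(0.4075) + (-0.10)(0.2700) + (-0.15)(0.2350) = 0.284125
adj(I−A) = Cᵀ =
  [ 0.4075   0.1050   0.1375]
  [ 0.2700   0.5925   0.3700]
  [ 0.2350   0.2000   0.5325]
(I − A)⁻¹ = adj(I−A) / det(I−A) ≈
  [   1.4342     0.3696     0.4839]
  [   0.9503     2.0853     1.3022]
  [   0.8271     0.7039     1.8742]
Δx = (I − A)⁻¹ Δd with Δd having -100 in the Paper component and 0 elsewhere.
So Δx_B = L_BP · (-100), where L_BP = adj(I−A)_BP / det(I−A) = 0.3700 / 0.284125.
Δx_B = 0.3700 × (-100) / 0.284125 = -37.00 / 0.284125 ≈ -130.22.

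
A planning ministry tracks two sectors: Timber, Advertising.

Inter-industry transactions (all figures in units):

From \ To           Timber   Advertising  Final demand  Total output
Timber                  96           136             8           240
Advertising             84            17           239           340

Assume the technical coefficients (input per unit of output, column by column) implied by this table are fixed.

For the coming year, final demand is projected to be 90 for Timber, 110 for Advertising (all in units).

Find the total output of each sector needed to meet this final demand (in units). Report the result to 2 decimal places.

Technical coefficients a_ij = z_ij / X_j:
  a_TT = 96/240 = 0.40, a_AT = 84/240 = 0.35
  a_TA = 136/340 = 0.40, a_AA = 17/340 = 0.05
I − A =
  [   0.60    -0.40]
  [  -0.35     0.95]
det(I−A) = (0.60)(0.95) − (-0.40)(-0.35) = 0.4300
adj(I−A) = [[0.95, 0.40], [0.35, 0.60]]
(I − A)⁻¹ = adj(I−A) / det(I−A) ≈
  [   2.2093     0.9302]
  [   0.8140     1.3953]
x = (I − A)⁻¹ d = adj(I−A)·d / det(I−A), with det(I−A) = 0.4300:
  x_T = (0.95·90 + 0.40·110) / 0.4300 = 129.50 / 0.4300 ≈ 301.16
  x_A = (0.35·90 + 0.60·110) / 0.4300 = 97.50 / 0.4300 ≈ 226.74

x_T = 301.16, x_A = 226.74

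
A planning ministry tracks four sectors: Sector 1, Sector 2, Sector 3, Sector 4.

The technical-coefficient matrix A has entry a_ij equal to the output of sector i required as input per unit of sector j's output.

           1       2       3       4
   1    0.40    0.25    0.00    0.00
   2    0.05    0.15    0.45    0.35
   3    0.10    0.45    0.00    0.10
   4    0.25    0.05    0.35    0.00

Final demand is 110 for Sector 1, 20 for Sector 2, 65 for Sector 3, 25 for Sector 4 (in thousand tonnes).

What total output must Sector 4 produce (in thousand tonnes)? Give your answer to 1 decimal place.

I − A =
  [   0.60    -0.25     0.00     0.00]
  [  -0.05     0.85    -0.45    -0.35]
  [  -0.10    -0.45     1.00    -0.10]
  [  -0.25    -0.05    -0.35     1.00]
Compute the cofactors C_ij = (−1)^(i+j)·(3×3 minor ij) of I−A; the adjugate is their transpose:
adj(I−A) = Cᵀ =
  [ 0.542875   0.241250   0.143125   0.098750]
  [ 0.204250   0.579000   0.343500   0.237000]
  [ 0.166625   0.304250   0.465125   0.153000]
  [ 0.204250   0.195750   0.215750   0.364750]
det(I−A) = Σ_j (I−A)_1j·C_1j = (0.60)(0.542875) + (-0.25)(0.204250) + (0.00)(0.166625) + (0.00)(0.204250) = 0.2746625
(I − A)⁻¹ = adj(I−A) / det(I−A) ≈
  [   1.9765     0.8784     0.5211     0.3595]
  [   0.7436     2.1080     1.2506     0.8629]
  [   0.6067     1.1077     1.6934     0.5570]
  [   0.7436     0.7127     0.7855     1.3280]
x = (I − A)⁻¹ d = adj(I−A)·d / det(I−A), with det(I−A) = 0.2746625:
  x_1 = (0.542875·110 + 0.241250·20 + 0.143125·65 + 0.098750·25) / 0.2746625 = 76.313125 / 0.2746625 ≈ 277.8
  x_2 = (0.204250·110 + 0.579000·20 + 0.343500·65 + 0.237000·25) / 0.2746625 = 62.30 / 0.2746625 ≈ 226.8
  x_3 = (0.166625·110 + 0.304250·20 + 0.465125·65 + 0.153000·25) / 0.2746625 = 58.471875 / 0.2746625 ≈ 212.9
  x_4 = (0.204250·110 + 0.195750·20 + 0.215750·65 + 0.364750·25) / 0.2746625 = 49.525 / 0.2746625 ≈ 180.3

x_4 = 180.3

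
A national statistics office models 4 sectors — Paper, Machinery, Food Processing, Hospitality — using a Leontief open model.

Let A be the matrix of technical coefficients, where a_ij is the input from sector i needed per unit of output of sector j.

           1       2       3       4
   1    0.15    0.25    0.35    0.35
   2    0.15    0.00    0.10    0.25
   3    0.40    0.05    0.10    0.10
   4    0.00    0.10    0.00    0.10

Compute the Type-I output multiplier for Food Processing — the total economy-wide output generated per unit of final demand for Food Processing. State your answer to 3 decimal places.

m_3 = 2.378

I − A =
  [   0.85    -0.25    -0.35    -0.35]
  [  -0.15     1.00    -0.10    -0.25]
  [  -0.40    -0.05     0.90    -0.10]
  [   0.00    -0.10     0.00     0.90]
Compute the cofactors C_ij = (−1)^(i+j)·(3×3 minor ij) of I−A; the adjugate is their transpose:
adj(I−A) = Cᵀ =
  [ 0.782000   0.253250   0.332250   0.411375]
  [ 0.157500   0.562500   0.123750   0.231250]
  [ 0.358250   0.150750   0.704750   0.259500]
  [ 0.017500   0.062500   0.013750   0.574375]
det(I−A) = Σ_j (I−A)_1j·C_1j = (0.85)(0.782000) + (-0.25)(0.157500) + (-0.35)(0.358250) + (-0.35)(0.017500) = 0.4938125
(I − A)⁻¹ = adj(I−A) / det(I−A) ≈
  [   1.5836     0.5128     0.6728     0.8331]
  [   0.3189     1.1391     0.2506     0.4683]
  [   0.7255     0.3053     1.4272     0.5255]
  [   0.0354     0.1266     0.0278     1.1631]
The output multiplier for sector j is the column-j sum of the Leontief inverse (I − A)⁻¹ = adj(I−A) / det(I−A).
Column 3 of adj(I−A): (0.332250, 0.123750, 0.704750, 0.013750); det(I−A) = 0.4938125.
m_3 = (0.332250 + 0.123750 + 0.704750 + 0.013750) / 0.4938125 = 1.1745 / 0.4938125 ≈ 2.378.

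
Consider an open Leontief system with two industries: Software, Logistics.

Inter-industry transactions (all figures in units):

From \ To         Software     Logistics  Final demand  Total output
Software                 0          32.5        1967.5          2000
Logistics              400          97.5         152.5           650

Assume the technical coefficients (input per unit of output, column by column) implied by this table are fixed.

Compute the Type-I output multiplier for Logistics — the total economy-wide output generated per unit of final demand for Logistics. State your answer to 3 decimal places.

Technical coefficients a_ij = z_ij / X_j:
  a_11 = 0/2000 = 0.00, a_21 = 400/2000 = 0.20
  a_12 = 32.5/650 = 0.05, a_22 = 97.5/650 = 0.15
I − A =
  [   1.00    -0.05]
  [  -0.20     0.85]
det(I−A) = (1.00)(0.85) − (-0.05)(-0.20) = 0.8400
adj(I−A) = [[0.85, 0.05], [0.20, 1.00]]
(I − A)⁻¹ = adj(I−A) / det(I−A) ≈
  [   1.0119     0.0595]
  [   0.2381     1.1905]
The output multiplier for sector j is the column-j sum of the Leontief inverse (I − A)⁻¹ = adj(I−A) / det(I−A).
Column 2 of adj(I−A): (0.05, 1.00); det(I−A) = 0.8400.
m_2 = (0.05 + 1.00) / 0.8400 = 1.05 / 0.8400 = 1.250.

m_2 = 1.250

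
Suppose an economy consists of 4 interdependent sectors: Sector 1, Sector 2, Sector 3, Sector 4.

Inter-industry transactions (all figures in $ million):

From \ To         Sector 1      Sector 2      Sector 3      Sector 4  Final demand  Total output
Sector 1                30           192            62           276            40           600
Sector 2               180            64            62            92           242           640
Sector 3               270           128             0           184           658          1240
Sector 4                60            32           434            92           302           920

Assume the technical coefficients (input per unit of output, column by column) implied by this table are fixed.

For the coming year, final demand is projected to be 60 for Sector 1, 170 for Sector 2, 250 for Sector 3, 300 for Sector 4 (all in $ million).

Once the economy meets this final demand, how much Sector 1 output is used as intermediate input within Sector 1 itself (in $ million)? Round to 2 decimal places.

Technical coefficients a_ij = z_ij / X_j:
  a_11 = 30/600 = 0.05, a_21 = 180/600 = 0.30, a_31 = 270/600 = 0.45, a_41 = 60/600 = 0.10
  a_12 = 192/640 = 0.30, a_22 = 64/640 = 0.10, a_32 = 128/640 = 0.20, a_42 = 32/640 = 0.05
  a_13 = 62/1240 = 0.05, a_23 = 62/1240 = 0.05, a_33 = 0/1240 = 0.00, a_43 = 434/1240 = 0.35
  a_14 = 276/920 = 0.30, a_24 = 92/920 = 0.10, a_34 = 184/920 = 0.20, a_44 = 92/920 = 0.10
I − A =
  [   0.95    -0.30    -0.05    -0.30]
  [  -0.30     0.90    -0.05    -0.10]
  [  -0.45    -0.20     1.00    -0.20]
  [  -0.10    -0.05    -0.35     0.90]
Compute the cofactors C_ij = (−1)^(i+j)·(3×3 minor ij) of I−A; the adjugate is their transpose:
adj(I−A) = Cᵀ =
  [ 0.725500   0.294500   0.159500   0.310000]
  [ 0.296000   0.690000   0.120000   0.202000]
  [ 0.439250   0.308750   0.649250   0.325000]
  [ 0.267875   0.191125   0.276875   0.725500]
det(I−A) = Σ_j (I−A)_1j·C_1j = (0.95)(0.725500) + (-0.30)(0.296000) + (-0.05)(0.439250) + (-0.30)(0.267875) = 0.4981
(I − A)⁻¹ = adj(I−A) / det(I−A) ≈
  [   1.4565     0.5912     0.3202     0.6224]
  [   0.5943     1.3853     0.2409     0.4055]
  [   0.8819     0.6199     1.3035     0.6525]
  [   0.5378     0.3837     0.5559     1.4565]
First solve x = (I − A)⁻¹ d = adj(I−A)·d / det(I−A); in particular x_1 = (0.725500·60 + 0.294500·170 + 0.159500·250 + 0.310000·300) / 0.4981 = 226.47 / 0.4981 ≈ 454.6677.
Intermediate flow from 1 to 1: z_11 = a_11 · x_1 = 0.05 × 226.47 / 0.4981 = 11.3235 / 0.4981 ≈ 22.73.

z_11 = 22.73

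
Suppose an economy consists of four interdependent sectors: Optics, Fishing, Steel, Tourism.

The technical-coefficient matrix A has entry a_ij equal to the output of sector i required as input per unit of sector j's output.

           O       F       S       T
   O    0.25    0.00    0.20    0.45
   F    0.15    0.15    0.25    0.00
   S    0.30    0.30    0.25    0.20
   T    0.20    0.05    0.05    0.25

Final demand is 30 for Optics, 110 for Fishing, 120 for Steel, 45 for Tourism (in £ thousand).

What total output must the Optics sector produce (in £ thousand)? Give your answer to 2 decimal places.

x_O = 263.73

I − A =
  [   0.75     0.00    -0.20    -0.45]
  [  -0.15     0.85    -0.25     0.00]
  [  -0.30    -0.30     0.75    -0.20]
  [  -0.20    -0.05    -0.05     0.75]
Compute the cofactors C_ij = (−1)^(i+j)·(3×3 minor ij) of I−A; the adjugate is their transpose:
adj(I−A) = Cᵀ =
  [ 0.410875   0.070625   0.152250   0.287125]
  [ 0.149125   0.287125   0.144000   0.127875]
  [ 0.260500   0.156000   0.398250   0.262500]
  [ 0.136875   0.048375   0.076750   0.361875]
det(I−A) = Σ_j (I−A)_1j·C_1j = (0.75)(0.410875) + (0.00)(0.149125) + (-0.20)(0.260500) + (-0.45)(0.136875) = 0.1944625
(I − A)⁻¹ = adj(I−A) / det(I−A) ≈
  [   2.1129     0.3632     0.7829     1.4765]
  [   0.7669     1.4765     0.7405     0.6576]
  [   1.3396     0.8022     2.0480     1.3499]
  [   0.7039     0.2488     0.3947     1.8609]
x = (I − A)⁻¹ d = adj(I−A)·d / det(I−A), with det(I−A) = 0.1944625:
  x_O = (0.410875·30 + 0.070625·110 + 0.152250·120 + 0.287125·45) / 0.1944625 = 51.285625 / 0.1944625 ≈ 263.73
  x_F = (0.149125·30 + 0.287125·110 + 0.144000·120 + 0.127875·45) / 0.1944625 = 59.091875 / 0.1944625 ≈ 303.87
  x_S = (0.260500·30 + 0.156000·110 + 0.398250·120 + 0.262500·45) / 0.1944625 = 84.5775 / 0.1944625 ≈ 434.93
  x_T = (0.136875·30 + 0.048375·110 + 0.076750·120 + 0.361875·45) / 0.1944625 = 34.921875 / 0.1944625 ≈ 179.58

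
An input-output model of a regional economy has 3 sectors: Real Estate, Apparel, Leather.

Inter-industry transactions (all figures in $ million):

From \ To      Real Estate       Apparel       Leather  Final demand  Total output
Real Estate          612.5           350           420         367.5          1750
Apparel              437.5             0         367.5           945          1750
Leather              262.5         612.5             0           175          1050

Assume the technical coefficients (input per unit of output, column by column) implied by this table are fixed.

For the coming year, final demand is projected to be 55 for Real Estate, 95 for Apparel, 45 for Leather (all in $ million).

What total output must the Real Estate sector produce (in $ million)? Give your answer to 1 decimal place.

Technical coefficients a_ij = z_ij / X_j:
  a_RR = 612.5/1750 = 0.35, a_AR = 437.5/1750 = 0.25, a_LR = 262.5/1750 = 0.15
  a_RA = 350/1750 = 0.20, a_AA = 0/1750 = 0.00, a_LA = 612.5/1750 = 0.35
  a_RL = 420/1050 = 0.40, a_AL = 367.5/1050 = 0.35, a_LL = 0/1050 = 0.00
I − A =
  [   0.65    -0.20    -0.40]
  [  -0.25     1.00    -0.35]
  [  -0.15    -0.35     1.00]
Cofactors of I−A, C_ij = (−1)^(i+j)·(minor ij) (rows/columns in the sector order above):
  C_11 = (1.00)(1.00) − (-0.35)(-0.35) = 0.8775
  C_12 = −[(-0.25)(1.00) − (-0.35)(-0.15)] = 0.3025
  C_13 = (-0.25)(-0.35) − (1.00)(-0.15) = 0.2375
  C_21 = −[(-0.20)(1.00) − (-0.40)(-0.35)] = 0.3400
  C_22 = (0.65)(1.00) − (-0.40)(-0.15) = 0.5900
  C_23 = −[(0.65)(-0.35) − (-0.20)(-0.15)] = 0.2575
  C_31 = (-0.20)(-0.35) − (-0.40)(1.00) = 0.4700
  C_32 = −[(0.65)(-0.35) − (-0.40)(-0.25)] = 0.3275
  C_33 = (0.65)(1.00) − (-0.20)(-0.25) = 0.6000
det(I−A) = Σ_j (I−A)_1j·C_1j = (0.65)(0.8775) + (-0.20)(0.3025) + (-0.40)(0.2375) = 0.414875
adj(I−A) = Cᵀ =
  [ 0.8775   0.3400   0.4700]
  [ 0.3025   0.5900   0.3275]
  [ 0.2375   0.2575   0.6000]
(I − A)⁻¹ = adj(I−A) / det(I−A) ≈
  [   2.1151     0.8195     1.1329]
  [   0.7291     1.4221     0.7894]
  [   0.5725     0.6207     1.4462]
x = (I − A)⁻¹ d = adj(I−A)·d / det(I−A), with det(I−A) = 0.414875:
  x_R = (0.8775·55 + 0.3400·95 + 0.4700·45) / 0.414875 = 101.7125 / 0.414875 ≈ 245.2
  x_A = (0.3025·55 + 0.5900·95 + 0.3275·45) / 0.414875 = 87.425 / 0.414875 ≈ 210.7
  x_L = (0.2375·55 + 0.2575·95 + 0.6000·45) / 0.414875 = 64.525 / 0.414875 ≈ 155.5

x_R = 245.2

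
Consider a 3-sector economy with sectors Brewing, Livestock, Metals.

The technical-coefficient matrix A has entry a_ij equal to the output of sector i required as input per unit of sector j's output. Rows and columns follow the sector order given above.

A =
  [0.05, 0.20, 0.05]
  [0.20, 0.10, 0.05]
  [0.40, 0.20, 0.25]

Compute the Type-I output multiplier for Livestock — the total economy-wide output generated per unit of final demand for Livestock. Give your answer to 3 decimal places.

m_L = 1.943

I − A =
  [   0.95    -0.20    -0.05]
  [  -0.20     0.90    -0.05]
  [  -0.40    -0.20     0.75]
Cofactors of I−A, C_ij = (−1)^(i+j)·(minor ij) (rows/columns in the sector order above):
  C_11 = (0.90)(0.75) − (-0.05)(-0.20) = 0.6650
  C_12 = −[(-0.20)(0.75) − (-0.05)(-0.40)] = 0.1700
  C_13 = (-0.20)(-0.20) − (0.90)(-0.40) = 0.4000
  C_21 = −[(-0.20)(0.75) − (-0.05)(-0.20)] = 0.1600
  C_22 = (0.95)(0.75) − (-0.05)(-0.40) = 0.6925
  C_23 = −[(0.95)(-0.20) − (-0.20)(-0.40)] = 0.2700
  C_31 = (-0.20)(-0.05) − (-0.05)(0.90) = 0.0550
  C_32 = −[(0.95)(-0.05) − (-0.05)(-0.20)] = 0.0575
  C_33 = (0.95)(0.90) − (-0.20)(-0.20) = 0.8150
det(I−A) = Σ_j (I−A)_1j·C_1j = (0.95)(0.6650) + (-0.20)(0.1700) + (-0.05)(0.4000) = 0.57775
adj(I−A) = Cᵀ =
  [ 0.6650   0.1600   0.0550]
  [ 0.1700   0.6925   0.0575]
  [ 0.4000   0.2700   0.8150]
(I − A)⁻¹ = adj(I−A) / det(I−A) ≈
  [   1.1510     0.2769     0.0952]
  [   0.2942     1.1986     0.0995]
  [   0.6923     0.4673     1.4106]
The output multiplier for sector j is the column-j sum of the Leontief inverse (I − A)⁻¹ = adj(I−A) / det(I−A).
Column L of adj(I−A): (0.1600, 0.6925, 0.2700); det(I−A) = 0.57775.
m_L = (0.1600 + 0.6925 + 0.2700) / 0.57775 = 1.1225 / 0.57775 ≈ 1.943.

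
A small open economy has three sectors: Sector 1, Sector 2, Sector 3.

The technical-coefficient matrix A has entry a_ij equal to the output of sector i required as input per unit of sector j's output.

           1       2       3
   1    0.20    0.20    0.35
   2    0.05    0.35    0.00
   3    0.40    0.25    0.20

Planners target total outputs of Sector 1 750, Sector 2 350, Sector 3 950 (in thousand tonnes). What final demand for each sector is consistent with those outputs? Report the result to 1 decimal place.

d_1 = 197.5, d_2 = 190.0, d_3 = 372.5

I − A =
  [   0.80    -0.20    -0.35]
  [  -0.05     0.65     0.00]
  [  -0.40    -0.25     0.80]
d = (I − A) x:
  d_1 = (+0.80)·750 + (-0.20)·350 + (-0.35)·950 = 197.5
  d_2 = (-0.05)·750 + (+0.65)·350 + (+0.00)·950 = 190.0
  d_3 = (-0.40)·750 + (-0.25)·350 + (+0.80)·950 = 372.5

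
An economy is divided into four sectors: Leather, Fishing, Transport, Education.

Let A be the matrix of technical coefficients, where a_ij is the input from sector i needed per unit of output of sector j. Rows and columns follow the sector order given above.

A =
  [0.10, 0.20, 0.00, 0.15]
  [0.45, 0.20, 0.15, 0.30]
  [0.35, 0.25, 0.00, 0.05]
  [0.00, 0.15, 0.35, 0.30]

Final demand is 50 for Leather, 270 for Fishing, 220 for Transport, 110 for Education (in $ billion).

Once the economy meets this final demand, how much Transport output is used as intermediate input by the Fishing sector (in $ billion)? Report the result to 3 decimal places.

I − A =
  [   0.90    -0.20     0.00    -0.15]
  [  -0.45     0.80    -0.15    -0.30]
  [  -0.35    -0.25     1.00    -0.05]
  [   0.00    -0.15    -0.35     0.70]
Compute the cofactors C_ij = (−1)^(i+j)·(3×3 minor ij) of I−A; the adjugate is their transpose:
adj(I−A) = Cᵀ =
  [ 0.447375   0.172125   0.087375   0.175875]
  [ 0.380625   0.595875   0.212625   0.352125]
  [ 0.262375   0.221125   0.390375   0.178875]
  [ 0.212750   0.238250   0.240750   0.585750]
det(I−A) = Σ_j (I−A)_1j·C_1j = (0.90)(0.447375) + (-0.20)(0.380625) + (0.00)(0.262375) + (-0.15)(0.212750) = 0.2946
(I − A)⁻¹ = adj(I−A) / det(I−A) ≈
  [   1.5186     0.5843     0.2966     0.5970]
  [   1.2920     2.0227     0.7217     1.1953]
  [   0.8906     0.7506     1.3251     0.6072]
  [   0.7222     0.8087     0.8172     1.9883]
First solve x = (I − A)⁻¹ d = adj(I−A)·d / det(I−A); in particular x_2 = (0.380625·50 + 0.595875·270 + 0.212625·220 + 0.352125·110) / 0.2946 = 265.42875 / 0.2946 ≈ 900.98014.
Intermediate flow from 3 to 2: z_32 = a_32 · x_2 = 0.25 × 265.42875 / 0.2946 = 66.3571875 / 0.2946 ≈ 225.245.

z_32 = 225.245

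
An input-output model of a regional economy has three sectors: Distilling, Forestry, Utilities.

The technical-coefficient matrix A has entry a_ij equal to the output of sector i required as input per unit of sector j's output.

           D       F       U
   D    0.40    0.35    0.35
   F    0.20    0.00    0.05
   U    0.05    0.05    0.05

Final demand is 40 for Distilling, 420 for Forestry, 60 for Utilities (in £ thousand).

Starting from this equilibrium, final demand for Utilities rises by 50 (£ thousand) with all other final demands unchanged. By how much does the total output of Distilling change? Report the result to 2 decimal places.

I − A =
  [   0.60    -0.35    -0.35]
  [  -0.20     1.00    -0.05]
  [  -0.05    -0.05     0.95]
Cofactors of I−A, C_ij = (−1)^(i+j)·(minor ij) (rows/columns in the sector order above):
  C_11 = (1.00)(0.95) − (-0.05)(-0.05) = 0.9475
  C_12 = −[(-0.20)(0.95) − (-0.05)(-0.05)] = 0.1925
  C_13 = (-0.20)(-0.05) − (1.00)(-0.05) = 0.0600
  C_21 = −[(-0.35)(0.95) − (-0.35)(-0.05)] = 0.3500
  C_22 = (0.60)(0.95) − (-0.35)(-0.05) = 0.5525
  C_23 = −[(0.60)(-0.05) − (-0.35)(-0.05)] = 0.0475
  C_31 = (-0.35)(-0.05) − (-0.35)(1.00) = 0.3675
  C_32 = −[(0.60)(-0.05) − (-0.35)(-0.20)] = 0.1000
  C_33 = (0.60)(1.00) − (-0.35)(-0.20) = 0.5300
det(I−A) = Σ_j (I−A)_1j·C_1j = (0.60)(0.9475) + (-0.35)(0.1925) + (-0.35)(0.0600) = 0.480125
adj(I−A) = Cᵀ =
  [ 0.9475   0.3500   0.3675]
  [ 0.1925   0.5525   0.1000]
  [ 0.0600   0.0475   0.5300]
(I − A)⁻¹ = adj(I−A) / det(I−A) ≈
  [   1.9734     0.7290     0.7654]
  [   0.4009     1.1507     0.2083]
  [   0.1250     0.0989     1.1039]
Δx = (I − A)⁻¹ Δd with Δd having +50 in the Utilities component and 0 elsewhere.
So Δx_D = L_DU · (+50), where L_DU = adj(I−A)_DU / det(I−A) = 0.3675 / 0.480125.
Δx_D = 0.3675 × (+50) / 0.480125 = 18.375 / 0.480125 ≈ 38.27.

Δx_D = 38.27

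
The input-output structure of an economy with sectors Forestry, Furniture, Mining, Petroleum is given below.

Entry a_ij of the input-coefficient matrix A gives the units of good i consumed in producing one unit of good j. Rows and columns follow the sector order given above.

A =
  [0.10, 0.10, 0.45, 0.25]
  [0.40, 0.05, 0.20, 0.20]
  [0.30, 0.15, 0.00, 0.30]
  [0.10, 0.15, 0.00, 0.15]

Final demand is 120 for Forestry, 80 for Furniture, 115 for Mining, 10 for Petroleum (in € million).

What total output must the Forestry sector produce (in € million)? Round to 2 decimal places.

I − A =
  [   0.90    -0.10    -0.45    -0.25]
  [  -0.40     0.95    -0.20    -0.20]
  [  -0.30    -0.15     1.00    -0.30]
  [  -0.10    -0.15     0.00     0.85]
Compute the cofactors C_ij = (−1)^(i+j)·(3×3 minor ij) of I−A; the adjugate is their transpose:
adj(I−A) = Cᵀ =
  [ 0.743000   0.200125   0.374375   0.397750]
  [ 0.417000   0.611750   0.310000   0.376000]
  [ 0.333750   0.191250   0.625000   0.363750]
  [ 0.161000   0.131500   0.098750   0.626750]
det(I−A) = Σ_j (I−A)_1j·C_1j = (0.90)(0.743000) + (-0.10)(0.417000) + (-0.45)(0.333750) + (-0.25)(0.161000) = 0.4365625
(I − A)⁻¹ = adj(I−A) / det(I−A) ≈
  [   1.7019     0.4584     0.8576     0.9111]
  [   0.9552     1.4013     0.7101     0.8613]
  [   0.7645     0.4381     1.4316     0.8332]
  [   0.3688     0.3012     0.2262     1.4356]
x = (I − A)⁻¹ d = adj(I−A)·d / det(I−A), with det(I−A) = 0.4365625:
  x_1 = (0.743000·120 + 0.200125·80 + 0.374375·115 + 0.397750·10) / 0.4365625 = 152.200625 / 0.4365625 ≈ 348.63
  x_2 = (0.417000·120 + 0.611750·80 + 0.310000·115 + 0.376000·10) / 0.4365625 = 138.39 / 0.4365625 ≈ 317.00
  x_3 = (0.333750·120 + 0.191250·80 + 0.625000·115 + 0.363750·10) / 0.4365625 = 130.8625 / 0.4365625 ≈ 299.76
  x_4 = (0.161000·120 + 0.131500·80 + 0.098750·115 + 0.626750·10) / 0.4365625 = 47.46375 / 0.4365625 ≈ 108.72

x_1 = 348.63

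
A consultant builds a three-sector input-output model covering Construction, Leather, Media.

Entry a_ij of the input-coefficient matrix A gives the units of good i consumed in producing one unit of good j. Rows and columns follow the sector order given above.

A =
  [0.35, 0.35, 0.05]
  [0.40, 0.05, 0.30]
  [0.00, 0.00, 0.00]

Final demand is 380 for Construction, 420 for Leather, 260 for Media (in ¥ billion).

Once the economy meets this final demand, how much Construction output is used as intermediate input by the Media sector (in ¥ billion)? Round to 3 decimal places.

z_CM = 13.000

I − A =
  [   0.65    -0.35    -0.05]
  [  -0.40     0.95    -0.30]
  [   0.00     0.00     1.00]
Cofactors of I−A, C_ij = (−1)^(i+j)·(minor ij) (rows/columns in the sector order above):
  C_11 = (0.95)(1.00) − (-0.30)(0.00) = 0.9500
  C_12 = −[(-0.40)(1.00) − (-0.30)(0.00)] = 0.4000
  C_13 = (-0.40)(0.00) − (0.95)(0.00) = 0.0000
  C_21 = −[(-0.35)(1.00) − (-0.05)(0.00)] = 0.3500
  C_22 = (0.65)(1.00) − (-0.05)(0.00) = 0.6500
  C_23 = −[(0.65)(0.00) − (-0.35)(0.00)] = 0.0000
  C_31 = (-0.35)(-0.30) − (-0.05)(0.95) = 0.1525
  C_32 = −[(0.65)(-0.30) − (-0.05)(-0.40)] = 0.2150
  C_33 = (0.65)(0.95) − (-0.35)(-0.40) = 0.4775
det(I−A) = Σ_j (I−A)_1j·C_1j = (0.65)(0.9500) + (-0.35)(0.4000) + (-0.05)(0.0000) = 0.4775
adj(I−A) = Cᵀ =
  [ 0.9500   0.3500   0.1525]
  [ 0.4000   0.6500   0.2150]
  [ 0.0000   0.0000   0.4775]
(I − A)⁻¹ = adj(I−A) / det(I−A) ≈
  [   1.9895     0.7330     0.3194]
  [   0.8377     1.3613     0.4503]
  [   0.0000     0.0000     1.0000]
First solve x = (I − A)⁻¹ d = adj(I−A)·d / det(I−A); in particular x_M = (0.0000·380 + 0.0000·420 + 0.4775·260) / 0.4775 = 124.15 / 0.4775 = 260.00000.
Intermediate flow from C to M: z_CM = a_CM · x_M = 0.05 × 124.15 / 0.4775 = 6.2075 / 0.4775 = 13.000.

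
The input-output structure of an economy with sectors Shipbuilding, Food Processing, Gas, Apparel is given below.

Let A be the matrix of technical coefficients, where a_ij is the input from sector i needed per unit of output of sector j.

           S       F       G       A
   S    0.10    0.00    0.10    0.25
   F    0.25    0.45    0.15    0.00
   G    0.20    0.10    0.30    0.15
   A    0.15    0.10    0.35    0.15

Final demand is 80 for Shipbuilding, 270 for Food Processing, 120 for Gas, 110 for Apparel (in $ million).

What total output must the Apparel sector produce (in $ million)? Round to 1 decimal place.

x_A = 445.6

I − A =
  [   0.90     0.00    -0.10    -0.25]
  [  -0.25     0.55    -0.15     0.00]
  [  -0.20    -0.10     0.70    -0.15]
  [  -0.15    -0.10    -0.35     0.85]
Compute the cofactors C_ij = (−1)^(i+j)·(3×3 minor ij) of I−A; the adjugate is their transpose:
adj(I−A) = Cᵀ =
  [ 0.283375   0.036250   0.098625   0.100750]
  [ 0.164500   0.425250   0.152250   0.075250]
  [ 0.130875   0.091250   0.393875   0.108000]
  [ 0.123250   0.094000   0.197500   0.319500]
det(I−A) = Σ_j (I−A)_1j·C_1j = (0.90)(0.283375) + (0.00)(0.164500) + (-0.10)(0.130875) + (-0.25)(0.123250) = 0.2111375
(I − A)⁻¹ = adj(I−A) / det(I−A) ≈
  [   1.3421     0.1717     0.4671     0.4772]
  [   0.7791     2.0141     0.7211     0.3564]
  [   0.6199     0.4322     1.8655     0.5115]
  [   0.5837     0.4452     0.9354     1.5132]
x = (I − A)⁻¹ d = adj(I−A)·d / det(I−A), with det(I−A) = 0.2111375:
  x_S = (0.283375·80 + 0.036250·270 + 0.098625·120 + 0.100750·110) / 0.2111375 = 55.375 / 0.2111375 ≈ 262.3
  x_F = (0.164500·80 + 0.425250·270 + 0.152250·120 + 0.075250·110) / 0.2111375 = 154.525 / 0.2111375 ≈ 731.9
  x_G = (0.130875·80 + 0.091250·270 + 0.393875·120 + 0.108000·110) / 0.2111375 = 94.2525 / 0.2111375 ≈ 446.4
  x_A = (0.123250·80 + 0.094000·270 + 0.197500·120 + 0.319500·110) / 0.2111375 = 94.085 / 0.2111375 ≈ 445.6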